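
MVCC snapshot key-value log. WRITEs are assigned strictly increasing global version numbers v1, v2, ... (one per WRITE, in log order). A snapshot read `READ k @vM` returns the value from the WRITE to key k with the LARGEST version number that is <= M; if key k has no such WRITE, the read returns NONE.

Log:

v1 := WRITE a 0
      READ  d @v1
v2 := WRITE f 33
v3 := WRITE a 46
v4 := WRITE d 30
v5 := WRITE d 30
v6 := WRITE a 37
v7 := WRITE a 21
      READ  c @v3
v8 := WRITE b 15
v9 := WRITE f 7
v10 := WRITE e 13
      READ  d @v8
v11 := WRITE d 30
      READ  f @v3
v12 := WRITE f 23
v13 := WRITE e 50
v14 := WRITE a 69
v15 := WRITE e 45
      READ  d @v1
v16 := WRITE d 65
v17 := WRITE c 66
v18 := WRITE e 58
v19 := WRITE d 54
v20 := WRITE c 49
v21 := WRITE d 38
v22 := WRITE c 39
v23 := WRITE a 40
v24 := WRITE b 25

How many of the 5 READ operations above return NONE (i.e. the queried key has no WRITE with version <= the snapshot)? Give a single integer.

Answer: 3

Derivation:
v1: WRITE a=0  (a history now [(1, 0)])
READ d @v1: history=[] -> no version <= 1 -> NONE
v2: WRITE f=33  (f history now [(2, 33)])
v3: WRITE a=46  (a history now [(1, 0), (3, 46)])
v4: WRITE d=30  (d history now [(4, 30)])
v5: WRITE d=30  (d history now [(4, 30), (5, 30)])
v6: WRITE a=37  (a history now [(1, 0), (3, 46), (6, 37)])
v7: WRITE a=21  (a history now [(1, 0), (3, 46), (6, 37), (7, 21)])
READ c @v3: history=[] -> no version <= 3 -> NONE
v8: WRITE b=15  (b history now [(8, 15)])
v9: WRITE f=7  (f history now [(2, 33), (9, 7)])
v10: WRITE e=13  (e history now [(10, 13)])
READ d @v8: history=[(4, 30), (5, 30)] -> pick v5 -> 30
v11: WRITE d=30  (d history now [(4, 30), (5, 30), (11, 30)])
READ f @v3: history=[(2, 33), (9, 7)] -> pick v2 -> 33
v12: WRITE f=23  (f history now [(2, 33), (9, 7), (12, 23)])
v13: WRITE e=50  (e history now [(10, 13), (13, 50)])
v14: WRITE a=69  (a history now [(1, 0), (3, 46), (6, 37), (7, 21), (14, 69)])
v15: WRITE e=45  (e history now [(10, 13), (13, 50), (15, 45)])
READ d @v1: history=[(4, 30), (5, 30), (11, 30)] -> no version <= 1 -> NONE
v16: WRITE d=65  (d history now [(4, 30), (5, 30), (11, 30), (16, 65)])
v17: WRITE c=66  (c history now [(17, 66)])
v18: WRITE e=58  (e history now [(10, 13), (13, 50), (15, 45), (18, 58)])
v19: WRITE d=54  (d history now [(4, 30), (5, 30), (11, 30), (16, 65), (19, 54)])
v20: WRITE c=49  (c history now [(17, 66), (20, 49)])
v21: WRITE d=38  (d history now [(4, 30), (5, 30), (11, 30), (16, 65), (19, 54), (21, 38)])
v22: WRITE c=39  (c history now [(17, 66), (20, 49), (22, 39)])
v23: WRITE a=40  (a history now [(1, 0), (3, 46), (6, 37), (7, 21), (14, 69), (23, 40)])
v24: WRITE b=25  (b history now [(8, 15), (24, 25)])
Read results in order: ['NONE', 'NONE', '30', '33', 'NONE']
NONE count = 3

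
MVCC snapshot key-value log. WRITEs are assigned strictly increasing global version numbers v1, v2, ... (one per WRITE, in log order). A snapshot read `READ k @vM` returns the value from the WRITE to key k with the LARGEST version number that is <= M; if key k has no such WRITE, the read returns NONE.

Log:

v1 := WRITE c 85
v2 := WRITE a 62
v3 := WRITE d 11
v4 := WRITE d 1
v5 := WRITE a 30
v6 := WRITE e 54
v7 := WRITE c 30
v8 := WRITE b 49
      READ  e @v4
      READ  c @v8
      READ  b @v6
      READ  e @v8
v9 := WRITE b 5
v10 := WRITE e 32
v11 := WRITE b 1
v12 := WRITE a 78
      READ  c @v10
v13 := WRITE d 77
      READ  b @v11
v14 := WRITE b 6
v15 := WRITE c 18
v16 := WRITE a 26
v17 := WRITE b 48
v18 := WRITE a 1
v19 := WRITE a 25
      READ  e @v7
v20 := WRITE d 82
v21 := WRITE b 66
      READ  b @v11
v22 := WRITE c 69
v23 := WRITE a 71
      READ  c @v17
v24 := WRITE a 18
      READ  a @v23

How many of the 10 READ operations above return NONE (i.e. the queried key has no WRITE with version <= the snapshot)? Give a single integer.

Answer: 2

Derivation:
v1: WRITE c=85  (c history now [(1, 85)])
v2: WRITE a=62  (a history now [(2, 62)])
v3: WRITE d=11  (d history now [(3, 11)])
v4: WRITE d=1  (d history now [(3, 11), (4, 1)])
v5: WRITE a=30  (a history now [(2, 62), (5, 30)])
v6: WRITE e=54  (e history now [(6, 54)])
v7: WRITE c=30  (c history now [(1, 85), (7, 30)])
v8: WRITE b=49  (b history now [(8, 49)])
READ e @v4: history=[(6, 54)] -> no version <= 4 -> NONE
READ c @v8: history=[(1, 85), (7, 30)] -> pick v7 -> 30
READ b @v6: history=[(8, 49)] -> no version <= 6 -> NONE
READ e @v8: history=[(6, 54)] -> pick v6 -> 54
v9: WRITE b=5  (b history now [(8, 49), (9, 5)])
v10: WRITE e=32  (e history now [(6, 54), (10, 32)])
v11: WRITE b=1  (b history now [(8, 49), (9, 5), (11, 1)])
v12: WRITE a=78  (a history now [(2, 62), (5, 30), (12, 78)])
READ c @v10: history=[(1, 85), (7, 30)] -> pick v7 -> 30
v13: WRITE d=77  (d history now [(3, 11), (4, 1), (13, 77)])
READ b @v11: history=[(8, 49), (9, 5), (11, 1)] -> pick v11 -> 1
v14: WRITE b=6  (b history now [(8, 49), (9, 5), (11, 1), (14, 6)])
v15: WRITE c=18  (c history now [(1, 85), (7, 30), (15, 18)])
v16: WRITE a=26  (a history now [(2, 62), (5, 30), (12, 78), (16, 26)])
v17: WRITE b=48  (b history now [(8, 49), (9, 5), (11, 1), (14, 6), (17, 48)])
v18: WRITE a=1  (a history now [(2, 62), (5, 30), (12, 78), (16, 26), (18, 1)])
v19: WRITE a=25  (a history now [(2, 62), (5, 30), (12, 78), (16, 26), (18, 1), (19, 25)])
READ e @v7: history=[(6, 54), (10, 32)] -> pick v6 -> 54
v20: WRITE d=82  (d history now [(3, 11), (4, 1), (13, 77), (20, 82)])
v21: WRITE b=66  (b history now [(8, 49), (9, 5), (11, 1), (14, 6), (17, 48), (21, 66)])
READ b @v11: history=[(8, 49), (9, 5), (11, 1), (14, 6), (17, 48), (21, 66)] -> pick v11 -> 1
v22: WRITE c=69  (c history now [(1, 85), (7, 30), (15, 18), (22, 69)])
v23: WRITE a=71  (a history now [(2, 62), (5, 30), (12, 78), (16, 26), (18, 1), (19, 25), (23, 71)])
READ c @v17: history=[(1, 85), (7, 30), (15, 18), (22, 69)] -> pick v15 -> 18
v24: WRITE a=18  (a history now [(2, 62), (5, 30), (12, 78), (16, 26), (18, 1), (19, 25), (23, 71), (24, 18)])
READ a @v23: history=[(2, 62), (5, 30), (12, 78), (16, 26), (18, 1), (19, 25), (23, 71), (24, 18)] -> pick v23 -> 71
Read results in order: ['NONE', '30', 'NONE', '54', '30', '1', '54', '1', '18', '71']
NONE count = 2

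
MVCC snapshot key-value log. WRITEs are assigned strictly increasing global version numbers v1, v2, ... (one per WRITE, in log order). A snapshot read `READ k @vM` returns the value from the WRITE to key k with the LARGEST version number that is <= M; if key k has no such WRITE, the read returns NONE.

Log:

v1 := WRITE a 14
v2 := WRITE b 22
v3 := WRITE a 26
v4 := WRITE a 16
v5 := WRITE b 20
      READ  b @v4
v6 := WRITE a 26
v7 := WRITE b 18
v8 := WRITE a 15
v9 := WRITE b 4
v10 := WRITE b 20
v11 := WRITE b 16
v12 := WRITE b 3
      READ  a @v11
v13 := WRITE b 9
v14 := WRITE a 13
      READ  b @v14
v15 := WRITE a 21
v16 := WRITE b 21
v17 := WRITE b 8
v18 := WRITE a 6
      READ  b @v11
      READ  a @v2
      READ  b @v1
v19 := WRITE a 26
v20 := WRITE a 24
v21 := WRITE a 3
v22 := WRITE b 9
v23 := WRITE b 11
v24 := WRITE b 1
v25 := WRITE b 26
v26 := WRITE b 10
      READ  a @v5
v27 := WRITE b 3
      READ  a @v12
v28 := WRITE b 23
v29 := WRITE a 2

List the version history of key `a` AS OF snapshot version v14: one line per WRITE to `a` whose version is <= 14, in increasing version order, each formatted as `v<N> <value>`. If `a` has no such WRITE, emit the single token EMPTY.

Scan writes for key=a with version <= 14:
  v1 WRITE a 14 -> keep
  v2 WRITE b 22 -> skip
  v3 WRITE a 26 -> keep
  v4 WRITE a 16 -> keep
  v5 WRITE b 20 -> skip
  v6 WRITE a 26 -> keep
  v7 WRITE b 18 -> skip
  v8 WRITE a 15 -> keep
  v9 WRITE b 4 -> skip
  v10 WRITE b 20 -> skip
  v11 WRITE b 16 -> skip
  v12 WRITE b 3 -> skip
  v13 WRITE b 9 -> skip
  v14 WRITE a 13 -> keep
  v15 WRITE a 21 -> drop (> snap)
  v16 WRITE b 21 -> skip
  v17 WRITE b 8 -> skip
  v18 WRITE a 6 -> drop (> snap)
  v19 WRITE a 26 -> drop (> snap)
  v20 WRITE a 24 -> drop (> snap)
  v21 WRITE a 3 -> drop (> snap)
  v22 WRITE b 9 -> skip
  v23 WRITE b 11 -> skip
  v24 WRITE b 1 -> skip
  v25 WRITE b 26 -> skip
  v26 WRITE b 10 -> skip
  v27 WRITE b 3 -> skip
  v28 WRITE b 23 -> skip
  v29 WRITE a 2 -> drop (> snap)
Collected: [(1, 14), (3, 26), (4, 16), (6, 26), (8, 15), (14, 13)]

Answer: v1 14
v3 26
v4 16
v6 26
v8 15
v14 13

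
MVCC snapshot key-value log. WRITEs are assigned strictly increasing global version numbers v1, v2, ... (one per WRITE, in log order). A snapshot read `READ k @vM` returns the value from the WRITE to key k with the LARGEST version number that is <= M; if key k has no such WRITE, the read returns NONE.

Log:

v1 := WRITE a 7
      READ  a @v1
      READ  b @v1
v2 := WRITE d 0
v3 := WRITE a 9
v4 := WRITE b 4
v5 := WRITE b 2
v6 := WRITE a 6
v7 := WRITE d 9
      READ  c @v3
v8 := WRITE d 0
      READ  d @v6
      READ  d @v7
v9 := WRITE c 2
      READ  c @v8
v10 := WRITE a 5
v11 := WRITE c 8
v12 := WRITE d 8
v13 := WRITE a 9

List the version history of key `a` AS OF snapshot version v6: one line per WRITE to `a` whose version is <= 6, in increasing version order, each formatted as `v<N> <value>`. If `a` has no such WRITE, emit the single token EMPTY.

Answer: v1 7
v3 9
v6 6

Derivation:
Scan writes for key=a with version <= 6:
  v1 WRITE a 7 -> keep
  v2 WRITE d 0 -> skip
  v3 WRITE a 9 -> keep
  v4 WRITE b 4 -> skip
  v5 WRITE b 2 -> skip
  v6 WRITE a 6 -> keep
  v7 WRITE d 9 -> skip
  v8 WRITE d 0 -> skip
  v9 WRITE c 2 -> skip
  v10 WRITE a 5 -> drop (> snap)
  v11 WRITE c 8 -> skip
  v12 WRITE d 8 -> skip
  v13 WRITE a 9 -> drop (> snap)
Collected: [(1, 7), (3, 9), (6, 6)]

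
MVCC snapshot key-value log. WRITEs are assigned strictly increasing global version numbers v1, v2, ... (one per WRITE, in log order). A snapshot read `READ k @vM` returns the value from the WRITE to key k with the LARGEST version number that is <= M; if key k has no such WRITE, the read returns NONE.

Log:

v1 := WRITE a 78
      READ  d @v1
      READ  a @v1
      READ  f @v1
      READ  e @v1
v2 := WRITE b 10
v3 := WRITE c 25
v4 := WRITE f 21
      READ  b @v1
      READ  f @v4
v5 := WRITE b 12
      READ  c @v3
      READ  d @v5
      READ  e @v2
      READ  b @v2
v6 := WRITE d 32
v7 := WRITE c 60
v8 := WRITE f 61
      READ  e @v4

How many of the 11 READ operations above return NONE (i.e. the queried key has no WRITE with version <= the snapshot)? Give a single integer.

Answer: 7

Derivation:
v1: WRITE a=78  (a history now [(1, 78)])
READ d @v1: history=[] -> no version <= 1 -> NONE
READ a @v1: history=[(1, 78)] -> pick v1 -> 78
READ f @v1: history=[] -> no version <= 1 -> NONE
READ e @v1: history=[] -> no version <= 1 -> NONE
v2: WRITE b=10  (b history now [(2, 10)])
v3: WRITE c=25  (c history now [(3, 25)])
v4: WRITE f=21  (f history now [(4, 21)])
READ b @v1: history=[(2, 10)] -> no version <= 1 -> NONE
READ f @v4: history=[(4, 21)] -> pick v4 -> 21
v5: WRITE b=12  (b history now [(2, 10), (5, 12)])
READ c @v3: history=[(3, 25)] -> pick v3 -> 25
READ d @v5: history=[] -> no version <= 5 -> NONE
READ e @v2: history=[] -> no version <= 2 -> NONE
READ b @v2: history=[(2, 10), (5, 12)] -> pick v2 -> 10
v6: WRITE d=32  (d history now [(6, 32)])
v7: WRITE c=60  (c history now [(3, 25), (7, 60)])
v8: WRITE f=61  (f history now [(4, 21), (8, 61)])
READ e @v4: history=[] -> no version <= 4 -> NONE
Read results in order: ['NONE', '78', 'NONE', 'NONE', 'NONE', '21', '25', 'NONE', 'NONE', '10', 'NONE']
NONE count = 7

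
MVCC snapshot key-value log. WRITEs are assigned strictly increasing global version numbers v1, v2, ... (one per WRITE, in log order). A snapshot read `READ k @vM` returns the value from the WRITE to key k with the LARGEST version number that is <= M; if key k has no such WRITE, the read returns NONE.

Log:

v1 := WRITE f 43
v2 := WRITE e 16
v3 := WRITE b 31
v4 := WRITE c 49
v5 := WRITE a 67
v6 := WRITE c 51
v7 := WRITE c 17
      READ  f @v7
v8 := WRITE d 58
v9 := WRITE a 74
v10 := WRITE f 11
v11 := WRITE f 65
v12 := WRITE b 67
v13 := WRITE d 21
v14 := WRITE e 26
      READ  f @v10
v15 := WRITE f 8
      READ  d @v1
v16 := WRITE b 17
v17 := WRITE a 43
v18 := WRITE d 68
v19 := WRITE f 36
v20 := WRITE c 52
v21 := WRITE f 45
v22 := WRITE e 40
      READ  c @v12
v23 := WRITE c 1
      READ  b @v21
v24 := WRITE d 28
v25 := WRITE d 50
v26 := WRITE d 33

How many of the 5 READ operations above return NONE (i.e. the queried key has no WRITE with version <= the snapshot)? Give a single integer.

v1: WRITE f=43  (f history now [(1, 43)])
v2: WRITE e=16  (e history now [(2, 16)])
v3: WRITE b=31  (b history now [(3, 31)])
v4: WRITE c=49  (c history now [(4, 49)])
v5: WRITE a=67  (a history now [(5, 67)])
v6: WRITE c=51  (c history now [(4, 49), (6, 51)])
v7: WRITE c=17  (c history now [(4, 49), (6, 51), (7, 17)])
READ f @v7: history=[(1, 43)] -> pick v1 -> 43
v8: WRITE d=58  (d history now [(8, 58)])
v9: WRITE a=74  (a history now [(5, 67), (9, 74)])
v10: WRITE f=11  (f history now [(1, 43), (10, 11)])
v11: WRITE f=65  (f history now [(1, 43), (10, 11), (11, 65)])
v12: WRITE b=67  (b history now [(3, 31), (12, 67)])
v13: WRITE d=21  (d history now [(8, 58), (13, 21)])
v14: WRITE e=26  (e history now [(2, 16), (14, 26)])
READ f @v10: history=[(1, 43), (10, 11), (11, 65)] -> pick v10 -> 11
v15: WRITE f=8  (f history now [(1, 43), (10, 11), (11, 65), (15, 8)])
READ d @v1: history=[(8, 58), (13, 21)] -> no version <= 1 -> NONE
v16: WRITE b=17  (b history now [(3, 31), (12, 67), (16, 17)])
v17: WRITE a=43  (a history now [(5, 67), (9, 74), (17, 43)])
v18: WRITE d=68  (d history now [(8, 58), (13, 21), (18, 68)])
v19: WRITE f=36  (f history now [(1, 43), (10, 11), (11, 65), (15, 8), (19, 36)])
v20: WRITE c=52  (c history now [(4, 49), (6, 51), (7, 17), (20, 52)])
v21: WRITE f=45  (f history now [(1, 43), (10, 11), (11, 65), (15, 8), (19, 36), (21, 45)])
v22: WRITE e=40  (e history now [(2, 16), (14, 26), (22, 40)])
READ c @v12: history=[(4, 49), (6, 51), (7, 17), (20, 52)] -> pick v7 -> 17
v23: WRITE c=1  (c history now [(4, 49), (6, 51), (7, 17), (20, 52), (23, 1)])
READ b @v21: history=[(3, 31), (12, 67), (16, 17)] -> pick v16 -> 17
v24: WRITE d=28  (d history now [(8, 58), (13, 21), (18, 68), (24, 28)])
v25: WRITE d=50  (d history now [(8, 58), (13, 21), (18, 68), (24, 28), (25, 50)])
v26: WRITE d=33  (d history now [(8, 58), (13, 21), (18, 68), (24, 28), (25, 50), (26, 33)])
Read results in order: ['43', '11', 'NONE', '17', '17']
NONE count = 1

Answer: 1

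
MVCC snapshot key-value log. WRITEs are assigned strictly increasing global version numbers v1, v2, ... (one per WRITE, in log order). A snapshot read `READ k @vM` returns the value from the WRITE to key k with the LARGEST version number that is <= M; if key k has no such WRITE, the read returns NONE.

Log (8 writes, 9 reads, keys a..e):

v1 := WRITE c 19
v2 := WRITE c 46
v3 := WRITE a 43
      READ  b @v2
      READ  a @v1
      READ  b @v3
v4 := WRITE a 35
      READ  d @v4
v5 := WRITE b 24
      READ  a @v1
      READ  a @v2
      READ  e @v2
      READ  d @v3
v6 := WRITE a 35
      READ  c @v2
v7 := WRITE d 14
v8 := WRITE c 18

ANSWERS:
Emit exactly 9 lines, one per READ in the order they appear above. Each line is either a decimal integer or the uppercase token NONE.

Answer: NONE
NONE
NONE
NONE
NONE
NONE
NONE
NONE
46

Derivation:
v1: WRITE c=19  (c history now [(1, 19)])
v2: WRITE c=46  (c history now [(1, 19), (2, 46)])
v3: WRITE a=43  (a history now [(3, 43)])
READ b @v2: history=[] -> no version <= 2 -> NONE
READ a @v1: history=[(3, 43)] -> no version <= 1 -> NONE
READ b @v3: history=[] -> no version <= 3 -> NONE
v4: WRITE a=35  (a history now [(3, 43), (4, 35)])
READ d @v4: history=[] -> no version <= 4 -> NONE
v5: WRITE b=24  (b history now [(5, 24)])
READ a @v1: history=[(3, 43), (4, 35)] -> no version <= 1 -> NONE
READ a @v2: history=[(3, 43), (4, 35)] -> no version <= 2 -> NONE
READ e @v2: history=[] -> no version <= 2 -> NONE
READ d @v3: history=[] -> no version <= 3 -> NONE
v6: WRITE a=35  (a history now [(3, 43), (4, 35), (6, 35)])
READ c @v2: history=[(1, 19), (2, 46)] -> pick v2 -> 46
v7: WRITE d=14  (d history now [(7, 14)])
v8: WRITE c=18  (c history now [(1, 19), (2, 46), (8, 18)])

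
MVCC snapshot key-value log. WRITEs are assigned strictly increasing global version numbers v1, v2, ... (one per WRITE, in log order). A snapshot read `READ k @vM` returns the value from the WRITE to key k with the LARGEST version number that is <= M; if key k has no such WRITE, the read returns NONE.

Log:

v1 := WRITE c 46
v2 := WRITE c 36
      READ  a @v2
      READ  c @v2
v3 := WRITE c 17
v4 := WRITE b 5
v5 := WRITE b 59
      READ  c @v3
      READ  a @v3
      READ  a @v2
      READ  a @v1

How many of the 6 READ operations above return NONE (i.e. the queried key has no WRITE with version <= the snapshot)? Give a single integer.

Answer: 4

Derivation:
v1: WRITE c=46  (c history now [(1, 46)])
v2: WRITE c=36  (c history now [(1, 46), (2, 36)])
READ a @v2: history=[] -> no version <= 2 -> NONE
READ c @v2: history=[(1, 46), (2, 36)] -> pick v2 -> 36
v3: WRITE c=17  (c history now [(1, 46), (2, 36), (3, 17)])
v4: WRITE b=5  (b history now [(4, 5)])
v5: WRITE b=59  (b history now [(4, 5), (5, 59)])
READ c @v3: history=[(1, 46), (2, 36), (3, 17)] -> pick v3 -> 17
READ a @v3: history=[] -> no version <= 3 -> NONE
READ a @v2: history=[] -> no version <= 2 -> NONE
READ a @v1: history=[] -> no version <= 1 -> NONE
Read results in order: ['NONE', '36', '17', 'NONE', 'NONE', 'NONE']
NONE count = 4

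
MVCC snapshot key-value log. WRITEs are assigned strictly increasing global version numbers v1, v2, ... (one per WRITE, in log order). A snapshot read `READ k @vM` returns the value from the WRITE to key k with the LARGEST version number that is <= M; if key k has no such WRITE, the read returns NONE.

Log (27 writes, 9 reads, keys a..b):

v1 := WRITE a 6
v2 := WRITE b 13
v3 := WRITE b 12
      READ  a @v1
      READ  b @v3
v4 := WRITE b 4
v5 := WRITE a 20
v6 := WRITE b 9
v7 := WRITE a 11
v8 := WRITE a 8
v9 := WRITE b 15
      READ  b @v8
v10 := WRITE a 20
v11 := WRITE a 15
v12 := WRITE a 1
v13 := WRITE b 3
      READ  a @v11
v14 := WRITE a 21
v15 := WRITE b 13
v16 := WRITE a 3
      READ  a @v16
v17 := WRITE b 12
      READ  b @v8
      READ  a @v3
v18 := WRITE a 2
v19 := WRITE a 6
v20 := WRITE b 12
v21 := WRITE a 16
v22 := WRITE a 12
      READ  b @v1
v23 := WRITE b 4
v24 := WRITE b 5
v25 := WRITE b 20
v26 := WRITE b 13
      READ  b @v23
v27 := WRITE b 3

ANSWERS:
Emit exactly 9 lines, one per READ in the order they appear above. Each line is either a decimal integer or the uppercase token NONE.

Answer: 6
12
9
15
3
9
6
NONE
4

Derivation:
v1: WRITE a=6  (a history now [(1, 6)])
v2: WRITE b=13  (b history now [(2, 13)])
v3: WRITE b=12  (b history now [(2, 13), (3, 12)])
READ a @v1: history=[(1, 6)] -> pick v1 -> 6
READ b @v3: history=[(2, 13), (3, 12)] -> pick v3 -> 12
v4: WRITE b=4  (b history now [(2, 13), (3, 12), (4, 4)])
v5: WRITE a=20  (a history now [(1, 6), (5, 20)])
v6: WRITE b=9  (b history now [(2, 13), (3, 12), (4, 4), (6, 9)])
v7: WRITE a=11  (a history now [(1, 6), (5, 20), (7, 11)])
v8: WRITE a=8  (a history now [(1, 6), (5, 20), (7, 11), (8, 8)])
v9: WRITE b=15  (b history now [(2, 13), (3, 12), (4, 4), (6, 9), (9, 15)])
READ b @v8: history=[(2, 13), (3, 12), (4, 4), (6, 9), (9, 15)] -> pick v6 -> 9
v10: WRITE a=20  (a history now [(1, 6), (5, 20), (7, 11), (8, 8), (10, 20)])
v11: WRITE a=15  (a history now [(1, 6), (5, 20), (7, 11), (8, 8), (10, 20), (11, 15)])
v12: WRITE a=1  (a history now [(1, 6), (5, 20), (7, 11), (8, 8), (10, 20), (11, 15), (12, 1)])
v13: WRITE b=3  (b history now [(2, 13), (3, 12), (4, 4), (6, 9), (9, 15), (13, 3)])
READ a @v11: history=[(1, 6), (5, 20), (7, 11), (8, 8), (10, 20), (11, 15), (12, 1)] -> pick v11 -> 15
v14: WRITE a=21  (a history now [(1, 6), (5, 20), (7, 11), (8, 8), (10, 20), (11, 15), (12, 1), (14, 21)])
v15: WRITE b=13  (b history now [(2, 13), (3, 12), (4, 4), (6, 9), (9, 15), (13, 3), (15, 13)])
v16: WRITE a=3  (a history now [(1, 6), (5, 20), (7, 11), (8, 8), (10, 20), (11, 15), (12, 1), (14, 21), (16, 3)])
READ a @v16: history=[(1, 6), (5, 20), (7, 11), (8, 8), (10, 20), (11, 15), (12, 1), (14, 21), (16, 3)] -> pick v16 -> 3
v17: WRITE b=12  (b history now [(2, 13), (3, 12), (4, 4), (6, 9), (9, 15), (13, 3), (15, 13), (17, 12)])
READ b @v8: history=[(2, 13), (3, 12), (4, 4), (6, 9), (9, 15), (13, 3), (15, 13), (17, 12)] -> pick v6 -> 9
READ a @v3: history=[(1, 6), (5, 20), (7, 11), (8, 8), (10, 20), (11, 15), (12, 1), (14, 21), (16, 3)] -> pick v1 -> 6
v18: WRITE a=2  (a history now [(1, 6), (5, 20), (7, 11), (8, 8), (10, 20), (11, 15), (12, 1), (14, 21), (16, 3), (18, 2)])
v19: WRITE a=6  (a history now [(1, 6), (5, 20), (7, 11), (8, 8), (10, 20), (11, 15), (12, 1), (14, 21), (16, 3), (18, 2), (19, 6)])
v20: WRITE b=12  (b history now [(2, 13), (3, 12), (4, 4), (6, 9), (9, 15), (13, 3), (15, 13), (17, 12), (20, 12)])
v21: WRITE a=16  (a history now [(1, 6), (5, 20), (7, 11), (8, 8), (10, 20), (11, 15), (12, 1), (14, 21), (16, 3), (18, 2), (19, 6), (21, 16)])
v22: WRITE a=12  (a history now [(1, 6), (5, 20), (7, 11), (8, 8), (10, 20), (11, 15), (12, 1), (14, 21), (16, 3), (18, 2), (19, 6), (21, 16), (22, 12)])
READ b @v1: history=[(2, 13), (3, 12), (4, 4), (6, 9), (9, 15), (13, 3), (15, 13), (17, 12), (20, 12)] -> no version <= 1 -> NONE
v23: WRITE b=4  (b history now [(2, 13), (3, 12), (4, 4), (6, 9), (9, 15), (13, 3), (15, 13), (17, 12), (20, 12), (23, 4)])
v24: WRITE b=5  (b history now [(2, 13), (3, 12), (4, 4), (6, 9), (9, 15), (13, 3), (15, 13), (17, 12), (20, 12), (23, 4), (24, 5)])
v25: WRITE b=20  (b history now [(2, 13), (3, 12), (4, 4), (6, 9), (9, 15), (13, 3), (15, 13), (17, 12), (20, 12), (23, 4), (24, 5), (25, 20)])
v26: WRITE b=13  (b history now [(2, 13), (3, 12), (4, 4), (6, 9), (9, 15), (13, 3), (15, 13), (17, 12), (20, 12), (23, 4), (24, 5), (25, 20), (26, 13)])
READ b @v23: history=[(2, 13), (3, 12), (4, 4), (6, 9), (9, 15), (13, 3), (15, 13), (17, 12), (20, 12), (23, 4), (24, 5), (25, 20), (26, 13)] -> pick v23 -> 4
v27: WRITE b=3  (b history now [(2, 13), (3, 12), (4, 4), (6, 9), (9, 15), (13, 3), (15, 13), (17, 12), (20, 12), (23, 4), (24, 5), (25, 20), (26, 13), (27, 3)])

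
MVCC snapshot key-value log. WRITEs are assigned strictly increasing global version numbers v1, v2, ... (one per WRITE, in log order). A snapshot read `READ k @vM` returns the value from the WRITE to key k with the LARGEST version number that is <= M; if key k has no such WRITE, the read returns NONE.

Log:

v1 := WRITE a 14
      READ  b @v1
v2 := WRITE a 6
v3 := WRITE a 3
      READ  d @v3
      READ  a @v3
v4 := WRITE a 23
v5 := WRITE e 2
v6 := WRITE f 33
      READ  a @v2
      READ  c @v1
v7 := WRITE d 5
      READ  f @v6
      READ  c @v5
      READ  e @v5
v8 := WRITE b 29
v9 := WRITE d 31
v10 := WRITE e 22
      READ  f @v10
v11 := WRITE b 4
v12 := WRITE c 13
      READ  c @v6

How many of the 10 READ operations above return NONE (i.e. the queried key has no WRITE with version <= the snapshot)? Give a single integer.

Answer: 5

Derivation:
v1: WRITE a=14  (a history now [(1, 14)])
READ b @v1: history=[] -> no version <= 1 -> NONE
v2: WRITE a=6  (a history now [(1, 14), (2, 6)])
v3: WRITE a=3  (a history now [(1, 14), (2, 6), (3, 3)])
READ d @v3: history=[] -> no version <= 3 -> NONE
READ a @v3: history=[(1, 14), (2, 6), (3, 3)] -> pick v3 -> 3
v4: WRITE a=23  (a history now [(1, 14), (2, 6), (3, 3), (4, 23)])
v5: WRITE e=2  (e history now [(5, 2)])
v6: WRITE f=33  (f history now [(6, 33)])
READ a @v2: history=[(1, 14), (2, 6), (3, 3), (4, 23)] -> pick v2 -> 6
READ c @v1: history=[] -> no version <= 1 -> NONE
v7: WRITE d=5  (d history now [(7, 5)])
READ f @v6: history=[(6, 33)] -> pick v6 -> 33
READ c @v5: history=[] -> no version <= 5 -> NONE
READ e @v5: history=[(5, 2)] -> pick v5 -> 2
v8: WRITE b=29  (b history now [(8, 29)])
v9: WRITE d=31  (d history now [(7, 5), (9, 31)])
v10: WRITE e=22  (e history now [(5, 2), (10, 22)])
READ f @v10: history=[(6, 33)] -> pick v6 -> 33
v11: WRITE b=4  (b history now [(8, 29), (11, 4)])
v12: WRITE c=13  (c history now [(12, 13)])
READ c @v6: history=[(12, 13)] -> no version <= 6 -> NONE
Read results in order: ['NONE', 'NONE', '3', '6', 'NONE', '33', 'NONE', '2', '33', 'NONE']
NONE count = 5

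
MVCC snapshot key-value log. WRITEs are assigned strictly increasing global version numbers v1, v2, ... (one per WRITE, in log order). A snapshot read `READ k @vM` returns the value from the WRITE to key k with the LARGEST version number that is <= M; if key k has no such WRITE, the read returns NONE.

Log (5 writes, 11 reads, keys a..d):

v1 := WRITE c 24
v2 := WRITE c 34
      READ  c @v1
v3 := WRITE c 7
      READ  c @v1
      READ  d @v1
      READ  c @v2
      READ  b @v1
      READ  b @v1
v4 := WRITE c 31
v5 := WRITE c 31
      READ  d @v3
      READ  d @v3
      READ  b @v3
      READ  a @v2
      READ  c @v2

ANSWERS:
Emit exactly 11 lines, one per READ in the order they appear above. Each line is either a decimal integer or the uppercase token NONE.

v1: WRITE c=24  (c history now [(1, 24)])
v2: WRITE c=34  (c history now [(1, 24), (2, 34)])
READ c @v1: history=[(1, 24), (2, 34)] -> pick v1 -> 24
v3: WRITE c=7  (c history now [(1, 24), (2, 34), (3, 7)])
READ c @v1: history=[(1, 24), (2, 34), (3, 7)] -> pick v1 -> 24
READ d @v1: history=[] -> no version <= 1 -> NONE
READ c @v2: history=[(1, 24), (2, 34), (3, 7)] -> pick v2 -> 34
READ b @v1: history=[] -> no version <= 1 -> NONE
READ b @v1: history=[] -> no version <= 1 -> NONE
v4: WRITE c=31  (c history now [(1, 24), (2, 34), (3, 7), (4, 31)])
v5: WRITE c=31  (c history now [(1, 24), (2, 34), (3, 7), (4, 31), (5, 31)])
READ d @v3: history=[] -> no version <= 3 -> NONE
READ d @v3: history=[] -> no version <= 3 -> NONE
READ b @v3: history=[] -> no version <= 3 -> NONE
READ a @v2: history=[] -> no version <= 2 -> NONE
READ c @v2: history=[(1, 24), (2, 34), (3, 7), (4, 31), (5, 31)] -> pick v2 -> 34

Answer: 24
24
NONE
34
NONE
NONE
NONE
NONE
NONE
NONE
34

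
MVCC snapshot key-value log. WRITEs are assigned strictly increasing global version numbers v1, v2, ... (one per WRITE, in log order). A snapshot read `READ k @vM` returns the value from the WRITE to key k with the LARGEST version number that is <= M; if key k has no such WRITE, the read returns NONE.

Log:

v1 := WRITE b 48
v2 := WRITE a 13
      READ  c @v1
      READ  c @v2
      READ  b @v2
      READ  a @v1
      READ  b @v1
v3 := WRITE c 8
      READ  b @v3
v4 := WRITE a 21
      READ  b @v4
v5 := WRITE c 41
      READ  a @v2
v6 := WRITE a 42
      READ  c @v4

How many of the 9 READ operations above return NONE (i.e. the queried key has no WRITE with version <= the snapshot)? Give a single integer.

v1: WRITE b=48  (b history now [(1, 48)])
v2: WRITE a=13  (a history now [(2, 13)])
READ c @v1: history=[] -> no version <= 1 -> NONE
READ c @v2: history=[] -> no version <= 2 -> NONE
READ b @v2: history=[(1, 48)] -> pick v1 -> 48
READ a @v1: history=[(2, 13)] -> no version <= 1 -> NONE
READ b @v1: history=[(1, 48)] -> pick v1 -> 48
v3: WRITE c=8  (c history now [(3, 8)])
READ b @v3: history=[(1, 48)] -> pick v1 -> 48
v4: WRITE a=21  (a history now [(2, 13), (4, 21)])
READ b @v4: history=[(1, 48)] -> pick v1 -> 48
v5: WRITE c=41  (c history now [(3, 8), (5, 41)])
READ a @v2: history=[(2, 13), (4, 21)] -> pick v2 -> 13
v6: WRITE a=42  (a history now [(2, 13), (4, 21), (6, 42)])
READ c @v4: history=[(3, 8), (5, 41)] -> pick v3 -> 8
Read results in order: ['NONE', 'NONE', '48', 'NONE', '48', '48', '48', '13', '8']
NONE count = 3

Answer: 3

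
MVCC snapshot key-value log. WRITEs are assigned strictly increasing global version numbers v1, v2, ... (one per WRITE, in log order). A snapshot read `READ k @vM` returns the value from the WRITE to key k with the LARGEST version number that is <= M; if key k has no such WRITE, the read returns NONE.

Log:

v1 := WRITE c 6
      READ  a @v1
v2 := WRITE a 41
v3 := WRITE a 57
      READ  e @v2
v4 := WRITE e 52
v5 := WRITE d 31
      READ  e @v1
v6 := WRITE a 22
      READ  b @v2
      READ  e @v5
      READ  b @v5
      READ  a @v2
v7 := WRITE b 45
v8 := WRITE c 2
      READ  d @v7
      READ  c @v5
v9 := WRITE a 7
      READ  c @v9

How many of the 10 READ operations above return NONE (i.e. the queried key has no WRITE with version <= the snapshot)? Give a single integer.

v1: WRITE c=6  (c history now [(1, 6)])
READ a @v1: history=[] -> no version <= 1 -> NONE
v2: WRITE a=41  (a history now [(2, 41)])
v3: WRITE a=57  (a history now [(2, 41), (3, 57)])
READ e @v2: history=[] -> no version <= 2 -> NONE
v4: WRITE e=52  (e history now [(4, 52)])
v5: WRITE d=31  (d history now [(5, 31)])
READ e @v1: history=[(4, 52)] -> no version <= 1 -> NONE
v6: WRITE a=22  (a history now [(2, 41), (3, 57), (6, 22)])
READ b @v2: history=[] -> no version <= 2 -> NONE
READ e @v5: history=[(4, 52)] -> pick v4 -> 52
READ b @v5: history=[] -> no version <= 5 -> NONE
READ a @v2: history=[(2, 41), (3, 57), (6, 22)] -> pick v2 -> 41
v7: WRITE b=45  (b history now [(7, 45)])
v8: WRITE c=2  (c history now [(1, 6), (8, 2)])
READ d @v7: history=[(5, 31)] -> pick v5 -> 31
READ c @v5: history=[(1, 6), (8, 2)] -> pick v1 -> 6
v9: WRITE a=7  (a history now [(2, 41), (3, 57), (6, 22), (9, 7)])
READ c @v9: history=[(1, 6), (8, 2)] -> pick v8 -> 2
Read results in order: ['NONE', 'NONE', 'NONE', 'NONE', '52', 'NONE', '41', '31', '6', '2']
NONE count = 5

Answer: 5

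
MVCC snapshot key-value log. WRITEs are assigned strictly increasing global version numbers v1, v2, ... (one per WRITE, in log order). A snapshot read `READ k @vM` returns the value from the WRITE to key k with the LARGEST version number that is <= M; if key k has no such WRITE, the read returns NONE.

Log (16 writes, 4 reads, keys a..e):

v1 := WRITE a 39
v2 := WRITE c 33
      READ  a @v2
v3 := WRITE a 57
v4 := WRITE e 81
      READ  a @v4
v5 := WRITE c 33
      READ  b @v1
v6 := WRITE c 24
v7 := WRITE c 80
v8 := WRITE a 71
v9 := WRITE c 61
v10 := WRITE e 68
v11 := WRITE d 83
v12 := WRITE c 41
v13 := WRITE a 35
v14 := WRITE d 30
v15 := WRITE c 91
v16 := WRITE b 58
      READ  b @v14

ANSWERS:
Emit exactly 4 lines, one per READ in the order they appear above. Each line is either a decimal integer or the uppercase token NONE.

Answer: 39
57
NONE
NONE

Derivation:
v1: WRITE a=39  (a history now [(1, 39)])
v2: WRITE c=33  (c history now [(2, 33)])
READ a @v2: history=[(1, 39)] -> pick v1 -> 39
v3: WRITE a=57  (a history now [(1, 39), (3, 57)])
v4: WRITE e=81  (e history now [(4, 81)])
READ a @v4: history=[(1, 39), (3, 57)] -> pick v3 -> 57
v5: WRITE c=33  (c history now [(2, 33), (5, 33)])
READ b @v1: history=[] -> no version <= 1 -> NONE
v6: WRITE c=24  (c history now [(2, 33), (5, 33), (6, 24)])
v7: WRITE c=80  (c history now [(2, 33), (5, 33), (6, 24), (7, 80)])
v8: WRITE a=71  (a history now [(1, 39), (3, 57), (8, 71)])
v9: WRITE c=61  (c history now [(2, 33), (5, 33), (6, 24), (7, 80), (9, 61)])
v10: WRITE e=68  (e history now [(4, 81), (10, 68)])
v11: WRITE d=83  (d history now [(11, 83)])
v12: WRITE c=41  (c history now [(2, 33), (5, 33), (6, 24), (7, 80), (9, 61), (12, 41)])
v13: WRITE a=35  (a history now [(1, 39), (3, 57), (8, 71), (13, 35)])
v14: WRITE d=30  (d history now [(11, 83), (14, 30)])
v15: WRITE c=91  (c history now [(2, 33), (5, 33), (6, 24), (7, 80), (9, 61), (12, 41), (15, 91)])
v16: WRITE b=58  (b history now [(16, 58)])
READ b @v14: history=[(16, 58)] -> no version <= 14 -> NONE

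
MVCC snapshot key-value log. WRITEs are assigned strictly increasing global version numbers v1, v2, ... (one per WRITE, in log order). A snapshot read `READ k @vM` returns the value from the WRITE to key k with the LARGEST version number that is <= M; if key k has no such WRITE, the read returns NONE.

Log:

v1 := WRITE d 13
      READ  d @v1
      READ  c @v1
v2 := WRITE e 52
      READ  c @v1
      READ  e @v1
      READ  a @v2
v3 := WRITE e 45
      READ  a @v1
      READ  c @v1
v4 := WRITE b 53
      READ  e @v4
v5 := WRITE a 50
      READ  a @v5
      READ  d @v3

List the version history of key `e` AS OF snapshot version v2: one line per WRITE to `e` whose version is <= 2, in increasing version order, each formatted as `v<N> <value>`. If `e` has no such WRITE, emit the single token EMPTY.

Scan writes for key=e with version <= 2:
  v1 WRITE d 13 -> skip
  v2 WRITE e 52 -> keep
  v3 WRITE e 45 -> drop (> snap)
  v4 WRITE b 53 -> skip
  v5 WRITE a 50 -> skip
Collected: [(2, 52)]

Answer: v2 52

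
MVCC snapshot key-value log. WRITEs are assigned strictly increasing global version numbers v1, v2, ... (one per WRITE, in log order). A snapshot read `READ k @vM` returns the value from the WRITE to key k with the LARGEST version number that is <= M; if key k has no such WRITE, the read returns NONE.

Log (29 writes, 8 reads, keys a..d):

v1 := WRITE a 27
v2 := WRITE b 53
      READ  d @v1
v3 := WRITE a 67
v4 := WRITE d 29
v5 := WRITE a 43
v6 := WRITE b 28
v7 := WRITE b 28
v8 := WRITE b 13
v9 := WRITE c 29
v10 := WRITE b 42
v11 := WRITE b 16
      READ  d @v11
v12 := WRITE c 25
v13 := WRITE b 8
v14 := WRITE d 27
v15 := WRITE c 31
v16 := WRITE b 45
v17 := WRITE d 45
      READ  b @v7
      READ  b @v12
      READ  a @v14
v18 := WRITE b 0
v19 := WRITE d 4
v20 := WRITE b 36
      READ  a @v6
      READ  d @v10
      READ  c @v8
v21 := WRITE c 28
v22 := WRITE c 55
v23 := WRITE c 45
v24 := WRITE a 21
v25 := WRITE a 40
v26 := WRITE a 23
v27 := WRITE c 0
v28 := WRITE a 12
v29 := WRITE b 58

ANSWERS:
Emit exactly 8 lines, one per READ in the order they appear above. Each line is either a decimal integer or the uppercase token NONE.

Answer: NONE
29
28
16
43
43
29
NONE

Derivation:
v1: WRITE a=27  (a history now [(1, 27)])
v2: WRITE b=53  (b history now [(2, 53)])
READ d @v1: history=[] -> no version <= 1 -> NONE
v3: WRITE a=67  (a history now [(1, 27), (3, 67)])
v4: WRITE d=29  (d history now [(4, 29)])
v5: WRITE a=43  (a history now [(1, 27), (3, 67), (5, 43)])
v6: WRITE b=28  (b history now [(2, 53), (6, 28)])
v7: WRITE b=28  (b history now [(2, 53), (6, 28), (7, 28)])
v8: WRITE b=13  (b history now [(2, 53), (6, 28), (7, 28), (8, 13)])
v9: WRITE c=29  (c history now [(9, 29)])
v10: WRITE b=42  (b history now [(2, 53), (6, 28), (7, 28), (8, 13), (10, 42)])
v11: WRITE b=16  (b history now [(2, 53), (6, 28), (7, 28), (8, 13), (10, 42), (11, 16)])
READ d @v11: history=[(4, 29)] -> pick v4 -> 29
v12: WRITE c=25  (c history now [(9, 29), (12, 25)])
v13: WRITE b=8  (b history now [(2, 53), (6, 28), (7, 28), (8, 13), (10, 42), (11, 16), (13, 8)])
v14: WRITE d=27  (d history now [(4, 29), (14, 27)])
v15: WRITE c=31  (c history now [(9, 29), (12, 25), (15, 31)])
v16: WRITE b=45  (b history now [(2, 53), (6, 28), (7, 28), (8, 13), (10, 42), (11, 16), (13, 8), (16, 45)])
v17: WRITE d=45  (d history now [(4, 29), (14, 27), (17, 45)])
READ b @v7: history=[(2, 53), (6, 28), (7, 28), (8, 13), (10, 42), (11, 16), (13, 8), (16, 45)] -> pick v7 -> 28
READ b @v12: history=[(2, 53), (6, 28), (7, 28), (8, 13), (10, 42), (11, 16), (13, 8), (16, 45)] -> pick v11 -> 16
READ a @v14: history=[(1, 27), (3, 67), (5, 43)] -> pick v5 -> 43
v18: WRITE b=0  (b history now [(2, 53), (6, 28), (7, 28), (8, 13), (10, 42), (11, 16), (13, 8), (16, 45), (18, 0)])
v19: WRITE d=4  (d history now [(4, 29), (14, 27), (17, 45), (19, 4)])
v20: WRITE b=36  (b history now [(2, 53), (6, 28), (7, 28), (8, 13), (10, 42), (11, 16), (13, 8), (16, 45), (18, 0), (20, 36)])
READ a @v6: history=[(1, 27), (3, 67), (5, 43)] -> pick v5 -> 43
READ d @v10: history=[(4, 29), (14, 27), (17, 45), (19, 4)] -> pick v4 -> 29
READ c @v8: history=[(9, 29), (12, 25), (15, 31)] -> no version <= 8 -> NONE
v21: WRITE c=28  (c history now [(9, 29), (12, 25), (15, 31), (21, 28)])
v22: WRITE c=55  (c history now [(9, 29), (12, 25), (15, 31), (21, 28), (22, 55)])
v23: WRITE c=45  (c history now [(9, 29), (12, 25), (15, 31), (21, 28), (22, 55), (23, 45)])
v24: WRITE a=21  (a history now [(1, 27), (3, 67), (5, 43), (24, 21)])
v25: WRITE a=40  (a history now [(1, 27), (3, 67), (5, 43), (24, 21), (25, 40)])
v26: WRITE a=23  (a history now [(1, 27), (3, 67), (5, 43), (24, 21), (25, 40), (26, 23)])
v27: WRITE c=0  (c history now [(9, 29), (12, 25), (15, 31), (21, 28), (22, 55), (23, 45), (27, 0)])
v28: WRITE a=12  (a history now [(1, 27), (3, 67), (5, 43), (24, 21), (25, 40), (26, 23), (28, 12)])
v29: WRITE b=58  (b history now [(2, 53), (6, 28), (7, 28), (8, 13), (10, 42), (11, 16), (13, 8), (16, 45), (18, 0), (20, 36), (29, 58)])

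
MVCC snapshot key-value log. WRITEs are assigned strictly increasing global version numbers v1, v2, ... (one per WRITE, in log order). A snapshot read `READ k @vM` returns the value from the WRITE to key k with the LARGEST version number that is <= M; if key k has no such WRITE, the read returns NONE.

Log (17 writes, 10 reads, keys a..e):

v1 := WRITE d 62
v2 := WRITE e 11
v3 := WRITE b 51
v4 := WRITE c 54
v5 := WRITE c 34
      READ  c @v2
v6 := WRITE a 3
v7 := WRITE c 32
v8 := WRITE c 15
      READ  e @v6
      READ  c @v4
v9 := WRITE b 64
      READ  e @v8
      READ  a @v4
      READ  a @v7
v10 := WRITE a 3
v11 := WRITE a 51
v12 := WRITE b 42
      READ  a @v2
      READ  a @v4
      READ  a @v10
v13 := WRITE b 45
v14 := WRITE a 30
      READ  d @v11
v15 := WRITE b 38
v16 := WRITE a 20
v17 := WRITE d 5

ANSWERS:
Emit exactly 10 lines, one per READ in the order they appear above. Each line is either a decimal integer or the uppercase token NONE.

Answer: NONE
11
54
11
NONE
3
NONE
NONE
3
62

Derivation:
v1: WRITE d=62  (d history now [(1, 62)])
v2: WRITE e=11  (e history now [(2, 11)])
v3: WRITE b=51  (b history now [(3, 51)])
v4: WRITE c=54  (c history now [(4, 54)])
v5: WRITE c=34  (c history now [(4, 54), (5, 34)])
READ c @v2: history=[(4, 54), (5, 34)] -> no version <= 2 -> NONE
v6: WRITE a=3  (a history now [(6, 3)])
v7: WRITE c=32  (c history now [(4, 54), (5, 34), (7, 32)])
v8: WRITE c=15  (c history now [(4, 54), (5, 34), (7, 32), (8, 15)])
READ e @v6: history=[(2, 11)] -> pick v2 -> 11
READ c @v4: history=[(4, 54), (5, 34), (7, 32), (8, 15)] -> pick v4 -> 54
v9: WRITE b=64  (b history now [(3, 51), (9, 64)])
READ e @v8: history=[(2, 11)] -> pick v2 -> 11
READ a @v4: history=[(6, 3)] -> no version <= 4 -> NONE
READ a @v7: history=[(6, 3)] -> pick v6 -> 3
v10: WRITE a=3  (a history now [(6, 3), (10, 3)])
v11: WRITE a=51  (a history now [(6, 3), (10, 3), (11, 51)])
v12: WRITE b=42  (b history now [(3, 51), (9, 64), (12, 42)])
READ a @v2: history=[(6, 3), (10, 3), (11, 51)] -> no version <= 2 -> NONE
READ a @v4: history=[(6, 3), (10, 3), (11, 51)] -> no version <= 4 -> NONE
READ a @v10: history=[(6, 3), (10, 3), (11, 51)] -> pick v10 -> 3
v13: WRITE b=45  (b history now [(3, 51), (9, 64), (12, 42), (13, 45)])
v14: WRITE a=30  (a history now [(6, 3), (10, 3), (11, 51), (14, 30)])
READ d @v11: history=[(1, 62)] -> pick v1 -> 62
v15: WRITE b=38  (b history now [(3, 51), (9, 64), (12, 42), (13, 45), (15, 38)])
v16: WRITE a=20  (a history now [(6, 3), (10, 3), (11, 51), (14, 30), (16, 20)])
v17: WRITE d=5  (d history now [(1, 62), (17, 5)])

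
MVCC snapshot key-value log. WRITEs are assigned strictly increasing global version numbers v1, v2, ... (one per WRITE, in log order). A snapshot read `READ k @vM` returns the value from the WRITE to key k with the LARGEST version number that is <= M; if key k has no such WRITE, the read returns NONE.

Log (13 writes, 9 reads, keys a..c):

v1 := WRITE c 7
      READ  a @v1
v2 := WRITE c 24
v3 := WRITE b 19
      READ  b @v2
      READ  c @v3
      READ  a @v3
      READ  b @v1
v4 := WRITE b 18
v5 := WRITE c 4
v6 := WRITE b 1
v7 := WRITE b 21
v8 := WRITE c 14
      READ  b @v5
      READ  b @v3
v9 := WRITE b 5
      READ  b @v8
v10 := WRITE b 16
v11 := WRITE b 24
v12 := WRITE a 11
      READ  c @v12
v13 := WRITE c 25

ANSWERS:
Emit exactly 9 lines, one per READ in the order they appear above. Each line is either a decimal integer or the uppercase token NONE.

Answer: NONE
NONE
24
NONE
NONE
18
19
21
14

Derivation:
v1: WRITE c=7  (c history now [(1, 7)])
READ a @v1: history=[] -> no version <= 1 -> NONE
v2: WRITE c=24  (c history now [(1, 7), (2, 24)])
v3: WRITE b=19  (b history now [(3, 19)])
READ b @v2: history=[(3, 19)] -> no version <= 2 -> NONE
READ c @v3: history=[(1, 7), (2, 24)] -> pick v2 -> 24
READ a @v3: history=[] -> no version <= 3 -> NONE
READ b @v1: history=[(3, 19)] -> no version <= 1 -> NONE
v4: WRITE b=18  (b history now [(3, 19), (4, 18)])
v5: WRITE c=4  (c history now [(1, 7), (2, 24), (5, 4)])
v6: WRITE b=1  (b history now [(3, 19), (4, 18), (6, 1)])
v7: WRITE b=21  (b history now [(3, 19), (4, 18), (6, 1), (7, 21)])
v8: WRITE c=14  (c history now [(1, 7), (2, 24), (5, 4), (8, 14)])
READ b @v5: history=[(3, 19), (4, 18), (6, 1), (7, 21)] -> pick v4 -> 18
READ b @v3: history=[(3, 19), (4, 18), (6, 1), (7, 21)] -> pick v3 -> 19
v9: WRITE b=5  (b history now [(3, 19), (4, 18), (6, 1), (7, 21), (9, 5)])
READ b @v8: history=[(3, 19), (4, 18), (6, 1), (7, 21), (9, 5)] -> pick v7 -> 21
v10: WRITE b=16  (b history now [(3, 19), (4, 18), (6, 1), (7, 21), (9, 5), (10, 16)])
v11: WRITE b=24  (b history now [(3, 19), (4, 18), (6, 1), (7, 21), (9, 5), (10, 16), (11, 24)])
v12: WRITE a=11  (a history now [(12, 11)])
READ c @v12: history=[(1, 7), (2, 24), (5, 4), (8, 14)] -> pick v8 -> 14
v13: WRITE c=25  (c history now [(1, 7), (2, 24), (5, 4), (8, 14), (13, 25)])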